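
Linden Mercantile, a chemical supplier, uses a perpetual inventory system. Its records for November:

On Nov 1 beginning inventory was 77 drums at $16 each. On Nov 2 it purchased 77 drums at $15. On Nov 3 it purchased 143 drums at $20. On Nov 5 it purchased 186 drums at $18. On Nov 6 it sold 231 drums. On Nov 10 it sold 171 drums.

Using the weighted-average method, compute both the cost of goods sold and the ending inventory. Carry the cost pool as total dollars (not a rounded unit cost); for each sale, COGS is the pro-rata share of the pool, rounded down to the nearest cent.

After Nov 1: 77 on hand, pool $1,232.00 (≈ $16.0000 each)
After Nov 2: 154 on hand, pool $2,387.00 (≈ $15.5000 each)
After Nov 3: 297 on hand, pool $5,247.00 (≈ $17.6667 each)
After Nov 5: 483 on hand, pool $8,595.00 (≈ $17.7950 each)
Nov 6, sell 231: 231/483 × $8,595.00 → $4,110.65
Nov 10, sell 171: 171/252 × $4,484.35 → $3,042.95
Total COGS = $4,110.65 + $3,042.95 = $7,153.60
Ending inventory (cost pool remaining) = $1,441.40
Check: goods available $8,595.00 = COGS $7,153.60 + ending $1,441.40

COGS = $7,153.60; ending inventory = $1,441.40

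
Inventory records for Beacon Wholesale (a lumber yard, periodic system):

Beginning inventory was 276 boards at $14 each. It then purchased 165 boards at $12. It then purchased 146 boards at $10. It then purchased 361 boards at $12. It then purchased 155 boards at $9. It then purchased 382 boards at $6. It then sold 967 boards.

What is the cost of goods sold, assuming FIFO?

COGS = $11,807

Sale 1 (967) [FIFO — oldest first]: 276 @ $14 + 165 @ $12 + 146 @ $10 + 361 @ $12 + 19 @ $9 = $11,807
Ending inventory: 136 @ $9 + 382 @ $6 = $3,516
Check: goods available $15,323 = COGS $11,807 + ending $3,516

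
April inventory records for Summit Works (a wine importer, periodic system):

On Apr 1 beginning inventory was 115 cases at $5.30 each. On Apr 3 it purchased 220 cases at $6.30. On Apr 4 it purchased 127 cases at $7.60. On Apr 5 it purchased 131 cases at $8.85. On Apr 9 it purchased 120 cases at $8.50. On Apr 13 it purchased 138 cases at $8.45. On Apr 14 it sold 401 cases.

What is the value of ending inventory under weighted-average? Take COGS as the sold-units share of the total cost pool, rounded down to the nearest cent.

Apr 14, sell 401: 401/851 × $6,306.15 → $2,971.52
Ending inventory (cost pool remaining) = $3,334.63

Ending inventory = $3,334.63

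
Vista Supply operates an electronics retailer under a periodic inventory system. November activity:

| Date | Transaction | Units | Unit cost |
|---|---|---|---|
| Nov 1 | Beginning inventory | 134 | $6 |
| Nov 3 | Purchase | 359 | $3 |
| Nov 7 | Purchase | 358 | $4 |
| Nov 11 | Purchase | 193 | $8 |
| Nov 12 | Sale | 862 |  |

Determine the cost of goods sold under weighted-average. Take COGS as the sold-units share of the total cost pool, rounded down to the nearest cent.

COGS = $4,010.28

Nov 12, sell 862: 862/1044 × $4,857.00 → $4,010.28
Ending inventory (cost pool remaining) = $846.72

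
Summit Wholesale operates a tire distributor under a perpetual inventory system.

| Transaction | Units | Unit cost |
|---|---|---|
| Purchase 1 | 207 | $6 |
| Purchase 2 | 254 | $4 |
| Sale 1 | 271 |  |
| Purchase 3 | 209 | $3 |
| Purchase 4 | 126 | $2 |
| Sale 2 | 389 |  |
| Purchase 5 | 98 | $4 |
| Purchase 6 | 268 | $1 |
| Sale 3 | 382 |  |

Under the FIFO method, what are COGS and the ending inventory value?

COGS = $3,677; ending inventory = $120

Sale 1 (271) [FIFO — oldest first]: 207 @ $6 + 64 @ $4 = $1,498
Sale 2 (389) [FIFO — oldest first]: 190 @ $4 + 199 @ $3 = $1,357
Sale 3 (382) [FIFO — oldest first]: 10 @ $3 + 126 @ $2 + 98 @ $4 + 148 @ $1 = $822
Total COGS = $1,498 + $1,357 + $822 = $3,677
Ending inventory: 120 @ $1 = $120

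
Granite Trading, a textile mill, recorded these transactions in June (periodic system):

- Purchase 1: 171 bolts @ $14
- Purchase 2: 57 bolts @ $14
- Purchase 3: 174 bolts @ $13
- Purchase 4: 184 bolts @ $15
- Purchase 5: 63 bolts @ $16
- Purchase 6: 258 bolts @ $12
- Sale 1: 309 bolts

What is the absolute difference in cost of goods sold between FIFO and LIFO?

FIFO COGS: 171 @ $14 + 57 @ $14 + 81 @ $13 = $4,245
LIFO COGS: 258 @ $12 + 51 @ $16 = $3,912
Difference = |$4,245 − $3,912| = $333

$333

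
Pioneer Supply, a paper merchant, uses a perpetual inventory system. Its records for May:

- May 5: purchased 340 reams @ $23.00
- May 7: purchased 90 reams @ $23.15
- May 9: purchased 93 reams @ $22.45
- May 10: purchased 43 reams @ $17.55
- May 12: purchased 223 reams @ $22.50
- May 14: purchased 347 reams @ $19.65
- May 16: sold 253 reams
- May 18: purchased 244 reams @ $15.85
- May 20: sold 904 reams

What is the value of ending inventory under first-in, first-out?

May 16, 253 sold [FIFO — oldest first]: 253 @ $23.00 = $5,819.00
May 20, 904 sold [FIFO — oldest first]: 87 @ $23.00 + 90 @ $23.15 + 93 @ $22.45 + 43 @ $17.55 + 223 @ $22.50 + 347 @ $19.65 + 21 @ $15.85 = $19,095.90
Total COGS = $5,819.00 + $19,095.90 = $24,914.90
Ending inventory: 223 @ $15.85 = $3,534.55
Check: goods available $28,449.45 = COGS $24,914.90 + ending $3,534.55

Ending inventory = $3,534.55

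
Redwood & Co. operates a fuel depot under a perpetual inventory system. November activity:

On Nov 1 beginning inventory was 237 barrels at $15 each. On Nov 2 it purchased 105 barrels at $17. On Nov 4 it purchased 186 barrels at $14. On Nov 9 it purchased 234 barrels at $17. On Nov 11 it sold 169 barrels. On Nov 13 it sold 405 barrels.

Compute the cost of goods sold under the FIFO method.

COGS = $8,726

Nov 11, 169 sold [FIFO — oldest first]: 169 @ $15 = $2,535
Nov 13, 405 sold [FIFO — oldest first]: 68 @ $15 + 105 @ $17 + 186 @ $14 + 46 @ $17 = $6,191
Total COGS = $2,535 + $6,191 = $8,726
Ending inventory: 188 @ $17 = $3,196
Check: goods available $11,922 = COGS $8,726 + ending $3,196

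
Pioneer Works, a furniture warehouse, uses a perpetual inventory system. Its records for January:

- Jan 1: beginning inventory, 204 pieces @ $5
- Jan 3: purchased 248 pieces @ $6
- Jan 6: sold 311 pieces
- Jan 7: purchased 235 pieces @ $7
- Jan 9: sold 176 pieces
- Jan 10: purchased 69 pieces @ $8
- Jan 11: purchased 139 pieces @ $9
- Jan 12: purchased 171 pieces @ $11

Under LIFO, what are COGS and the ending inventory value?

Jan 6, 311 sold [LIFO — newest first]: 248 @ $6 + 63 @ $5 = $1,803
Jan 9, 176 sold [LIFO — newest first]: 176 @ $7 = $1,232
Total COGS = $1,803 + $1,232 = $3,035
Ending inventory: 141 @ $5 + 59 @ $7 + 69 @ $8 + 139 @ $9 + 171 @ $11 = $4,802

COGS = $3,035; ending inventory = $4,802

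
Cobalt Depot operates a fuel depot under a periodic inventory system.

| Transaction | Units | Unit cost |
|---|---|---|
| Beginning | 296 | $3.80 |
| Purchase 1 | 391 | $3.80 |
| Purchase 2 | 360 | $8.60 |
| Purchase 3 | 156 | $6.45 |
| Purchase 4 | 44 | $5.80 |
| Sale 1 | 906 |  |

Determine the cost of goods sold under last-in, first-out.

Sale 1 (906) [LIFO — newest first]: 44 @ $5.80 + 156 @ $6.45 + 360 @ $8.60 + 346 @ $3.80 = $5,672.20
Ending inventory: 296 @ $3.80 + 45 @ $3.80 = $1,295.80

COGS = $5,672.20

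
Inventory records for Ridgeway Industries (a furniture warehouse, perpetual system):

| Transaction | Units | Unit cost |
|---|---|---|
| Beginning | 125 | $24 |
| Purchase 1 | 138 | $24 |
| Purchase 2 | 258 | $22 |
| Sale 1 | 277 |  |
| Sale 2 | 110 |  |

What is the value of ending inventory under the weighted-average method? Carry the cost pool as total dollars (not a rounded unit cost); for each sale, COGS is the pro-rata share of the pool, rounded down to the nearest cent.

Ending inventory = $3,083.30

After Beginning: 125 on hand, pool $3,000.00 (≈ $24.0000 each)
After Purchase 1: 263 on hand, pool $6,312.00 (≈ $24.0000 each)
After Purchase 2: 521 on hand, pool $11,988.00 (≈ $23.0096 each)
Sale 1, sell 277: 277/521 × $11,988.00 → $6,373.65
Sale 2, sell 110: 110/244 × $5,614.35 → $2,531.05
Total COGS = $6,373.65 + $2,531.05 = $8,904.70
Ending inventory (cost pool remaining) = $3,083.30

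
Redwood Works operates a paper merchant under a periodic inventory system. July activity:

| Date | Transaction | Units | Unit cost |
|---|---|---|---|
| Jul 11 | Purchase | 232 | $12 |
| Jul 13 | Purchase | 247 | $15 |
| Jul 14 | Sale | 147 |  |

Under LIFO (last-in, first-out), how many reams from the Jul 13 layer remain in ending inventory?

Jul 14, 147 sold [LIFO — newest first]: 147 @ $15 = $2,205
Ending inventory: 232 @ $12 + 100 @ $15 = $4,284

100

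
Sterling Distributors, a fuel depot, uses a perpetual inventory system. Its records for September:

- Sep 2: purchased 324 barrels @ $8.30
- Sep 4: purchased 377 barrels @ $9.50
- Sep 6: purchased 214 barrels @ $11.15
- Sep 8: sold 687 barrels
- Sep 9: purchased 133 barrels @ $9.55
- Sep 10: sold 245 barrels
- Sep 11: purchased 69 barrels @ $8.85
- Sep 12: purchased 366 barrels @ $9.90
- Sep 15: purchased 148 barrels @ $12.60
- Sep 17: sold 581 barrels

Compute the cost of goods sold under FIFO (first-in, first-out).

COGS = $14,539.00

Sep 8, 687 sold [FIFO — oldest first]: 324 @ $8.30 + 363 @ $9.50 = $6,137.70
Sep 10, 245 sold [FIFO — oldest first]: 14 @ $9.50 + 214 @ $11.15 + 17 @ $9.55 = $2,681.45
Sep 17, 581 sold [FIFO — oldest first]: 116 @ $9.55 + 69 @ $8.85 + 366 @ $9.90 + 30 @ $12.60 = $5,719.85
Total COGS = $6,137.70 + $2,681.45 + $5,719.85 = $14,539.00
Ending inventory: 118 @ $12.60 = $1,486.80
Check: goods available $16,025.80 = COGS $14,539.00 + ending $1,486.80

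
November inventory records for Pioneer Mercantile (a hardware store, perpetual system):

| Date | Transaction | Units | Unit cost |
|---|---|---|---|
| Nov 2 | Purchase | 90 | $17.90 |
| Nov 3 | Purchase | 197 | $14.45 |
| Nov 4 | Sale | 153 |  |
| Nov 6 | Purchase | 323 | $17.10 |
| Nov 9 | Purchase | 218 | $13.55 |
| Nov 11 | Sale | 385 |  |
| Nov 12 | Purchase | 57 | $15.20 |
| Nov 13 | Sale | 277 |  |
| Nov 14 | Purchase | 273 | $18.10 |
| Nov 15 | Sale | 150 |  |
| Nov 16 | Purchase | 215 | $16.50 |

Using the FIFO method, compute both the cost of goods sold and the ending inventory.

COGS = $15,249.25; ending inventory = $7,040.80

Nov 4, 153 sold [FIFO — oldest first]: 90 @ $17.90 + 63 @ $14.45 = $2,521.35
Nov 11, 385 sold [FIFO — oldest first]: 134 @ $14.45 + 251 @ $17.10 = $6,228.40
Nov 13, 277 sold [FIFO — oldest first]: 72 @ $17.10 + 205 @ $13.55 = $4,008.95
Nov 15, 150 sold [FIFO — oldest first]: 13 @ $13.55 + 57 @ $15.20 + 80 @ $18.10 = $2,490.55
Total COGS = $2,521.35 + $6,228.40 + $4,008.95 + $2,490.55 = $15,249.25
Ending inventory: 193 @ $18.10 + 215 @ $16.50 = $7,040.80
Check: goods available $22,290.05 = COGS $15,249.25 + ending $7,040.80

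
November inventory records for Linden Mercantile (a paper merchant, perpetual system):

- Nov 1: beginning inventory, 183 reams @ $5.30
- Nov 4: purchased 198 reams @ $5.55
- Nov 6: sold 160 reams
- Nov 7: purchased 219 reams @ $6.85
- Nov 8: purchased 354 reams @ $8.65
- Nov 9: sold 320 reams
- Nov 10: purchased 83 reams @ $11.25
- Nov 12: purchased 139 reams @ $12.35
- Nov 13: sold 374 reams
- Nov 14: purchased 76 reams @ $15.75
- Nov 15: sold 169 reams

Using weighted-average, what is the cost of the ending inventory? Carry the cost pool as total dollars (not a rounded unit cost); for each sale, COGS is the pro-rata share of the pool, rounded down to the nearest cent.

Ending inventory = $2,309.95

After Nov 1: 183 on hand, pool $969.90 (≈ $5.3000 each)
After Nov 4: 381 on hand, pool $2,068.80 (≈ $5.4299 each)
Nov 6, sell 160: 160/381 × $2,068.80 → $868.78
After Nov 7: 440 on hand, pool $2,700.17 (≈ $6.1367 each)
After Nov 8: 794 on hand, pool $5,762.27 (≈ $7.2573 each)
Nov 9, sell 320: 320/794 × $5,762.27 → $2,322.32
After Nov 10: 557 on hand, pool $4,373.70 (≈ $7.8522 each)
After Nov 12: 696 on hand, pool $6,090.35 (≈ $8.7505 each)
Nov 13, sell 374: 374/696 × $6,090.35 → $3,272.68
After Nov 14: 398 on hand, pool $4,014.67 (≈ $10.0871 each)
Nov 15, sell 169: 169/398 × $4,014.67 → $1,704.72
Total COGS = $868.78 + $2,322.32 + $3,272.68 + $1,704.72 = $8,168.50
Ending inventory (cost pool remaining) = $2,309.95
Check: goods available $10,478.45 = COGS $8,168.50 + ending $2,309.95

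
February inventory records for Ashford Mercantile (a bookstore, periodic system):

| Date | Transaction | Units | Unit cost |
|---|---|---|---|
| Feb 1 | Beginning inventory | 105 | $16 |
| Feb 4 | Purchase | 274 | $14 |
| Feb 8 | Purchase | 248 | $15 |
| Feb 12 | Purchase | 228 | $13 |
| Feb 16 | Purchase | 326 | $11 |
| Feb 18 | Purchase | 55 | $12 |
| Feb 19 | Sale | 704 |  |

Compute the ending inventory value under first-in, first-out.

Feb 19, 704 sold [FIFO — oldest first]: 105 @ $16 + 274 @ $14 + 248 @ $15 + 77 @ $13 = $10,237
Ending inventory: 151 @ $13 + 326 @ $11 + 55 @ $12 = $6,209
Check: goods available $16,446 = COGS $10,237 + ending $6,209

Ending inventory = $6,209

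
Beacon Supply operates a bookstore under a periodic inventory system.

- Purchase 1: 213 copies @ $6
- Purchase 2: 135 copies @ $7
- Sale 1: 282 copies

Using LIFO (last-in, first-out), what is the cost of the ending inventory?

Ending inventory = $396

Sale 1 (282) [LIFO — newest first]: 135 @ $7 + 147 @ $6 = $1,827
Ending inventory: 66 @ $6 = $396
Check: goods available $2,223 = COGS $1,827 + ending $396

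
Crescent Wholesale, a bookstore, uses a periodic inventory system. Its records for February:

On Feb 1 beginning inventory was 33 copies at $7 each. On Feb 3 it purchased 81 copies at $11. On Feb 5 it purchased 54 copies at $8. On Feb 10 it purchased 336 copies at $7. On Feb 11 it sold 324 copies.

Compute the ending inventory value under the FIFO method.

Ending inventory = $1,260

Feb 11, 324 sold [FIFO — oldest first]: 33 @ $7 + 81 @ $11 + 54 @ $8 + 156 @ $7 = $2,646
Ending inventory: 180 @ $7 = $1,260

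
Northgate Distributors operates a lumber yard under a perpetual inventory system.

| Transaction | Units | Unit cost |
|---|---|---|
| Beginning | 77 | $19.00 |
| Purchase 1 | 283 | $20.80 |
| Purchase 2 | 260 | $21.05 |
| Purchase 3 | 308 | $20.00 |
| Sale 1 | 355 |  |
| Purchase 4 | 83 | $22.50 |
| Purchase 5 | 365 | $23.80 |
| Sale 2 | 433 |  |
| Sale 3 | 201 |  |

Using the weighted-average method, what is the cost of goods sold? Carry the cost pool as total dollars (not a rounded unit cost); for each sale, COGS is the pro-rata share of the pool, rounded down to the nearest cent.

COGS = $21,093.65

After Beginning: 77 on hand, pool $1,463.00 (≈ $19.0000 each)
After Purchase 1: 360 on hand, pool $7,349.40 (≈ $20.4150 each)
After Purchase 2: 620 on hand, pool $12,822.40 (≈ $20.6813 each)
After Purchase 3: 928 on hand, pool $18,982.40 (≈ $20.4552 each)
Sale 1, sell 355: 355/928 × $18,982.40 → $7,261.58
After Purchase 4: 656 on hand, pool $13,588.32 (≈ $20.7139 each)
After Purchase 5: 1021 on hand, pool $22,275.32 (≈ $21.8172 each)
Sale 2, sell 433: 433/1021 × $22,275.32 → $9,446.83
Sale 3, sell 201: 201/588 × $12,828.49 → $4,385.24
Total COGS = $7,261.58 + $9,446.83 + $4,385.24 = $21,093.65
Ending inventory (cost pool remaining) = $8,443.25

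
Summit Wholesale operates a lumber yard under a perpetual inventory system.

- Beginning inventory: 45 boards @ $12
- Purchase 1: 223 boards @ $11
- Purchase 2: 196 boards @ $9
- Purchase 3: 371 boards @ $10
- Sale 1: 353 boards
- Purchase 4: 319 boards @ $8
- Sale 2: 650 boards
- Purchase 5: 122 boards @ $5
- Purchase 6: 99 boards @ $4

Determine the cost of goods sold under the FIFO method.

Sale 1 (353) [FIFO — oldest first]: 45 @ $12 + 223 @ $11 + 85 @ $9 = $3,758
Sale 2 (650) [FIFO — oldest first]: 111 @ $9 + 371 @ $10 + 168 @ $8 = $6,053
Total COGS = $3,758 + $6,053 = $9,811
Ending inventory: 151 @ $8 + 122 @ $5 + 99 @ $4 = $2,214

COGS = $9,811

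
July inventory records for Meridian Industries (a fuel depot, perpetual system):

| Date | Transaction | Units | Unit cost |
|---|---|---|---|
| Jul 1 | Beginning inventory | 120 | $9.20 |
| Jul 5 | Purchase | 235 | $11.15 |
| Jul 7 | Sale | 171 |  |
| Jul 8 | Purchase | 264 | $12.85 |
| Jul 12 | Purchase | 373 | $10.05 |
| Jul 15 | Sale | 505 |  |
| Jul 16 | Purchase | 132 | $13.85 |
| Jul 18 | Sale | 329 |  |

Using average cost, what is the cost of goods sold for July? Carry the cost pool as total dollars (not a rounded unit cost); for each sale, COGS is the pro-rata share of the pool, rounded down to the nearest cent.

After Jul 1: 120 on hand, pool $1,104.00 (≈ $9.2000 each)
After Jul 5: 355 on hand, pool $3,724.25 (≈ $10.4908 each)
Jul 7, sell 171: 171/355 × $3,724.25 → $1,793.93
After Jul 8: 448 on hand, pool $5,322.72 (≈ $11.8811 each)
After Jul 12: 821 on hand, pool $9,071.37 (≈ $11.0492 each)
Jul 15, sell 505: 505/821 × $9,071.37 → $5,579.83
After Jul 16: 448 on hand, pool $5,319.74 (≈ $11.8744 each)
Jul 18, sell 329: 329/448 × $5,319.74 → $3,906.68
Total COGS = $1,793.93 + $5,579.83 + $3,906.68 = $11,280.44
Ending inventory (cost pool remaining) = $1,413.06

COGS = $11,280.44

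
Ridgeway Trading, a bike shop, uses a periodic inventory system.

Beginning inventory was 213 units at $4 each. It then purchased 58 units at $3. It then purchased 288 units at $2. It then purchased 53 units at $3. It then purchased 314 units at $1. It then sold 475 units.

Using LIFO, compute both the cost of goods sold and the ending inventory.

Sale 1 (475) [LIFO — newest first]: 314 @ $1 + 53 @ $3 + 108 @ $2 = $689
Ending inventory: 213 @ $4 + 58 @ $3 + 180 @ $2 = $1,386

COGS = $689; ending inventory = $1,386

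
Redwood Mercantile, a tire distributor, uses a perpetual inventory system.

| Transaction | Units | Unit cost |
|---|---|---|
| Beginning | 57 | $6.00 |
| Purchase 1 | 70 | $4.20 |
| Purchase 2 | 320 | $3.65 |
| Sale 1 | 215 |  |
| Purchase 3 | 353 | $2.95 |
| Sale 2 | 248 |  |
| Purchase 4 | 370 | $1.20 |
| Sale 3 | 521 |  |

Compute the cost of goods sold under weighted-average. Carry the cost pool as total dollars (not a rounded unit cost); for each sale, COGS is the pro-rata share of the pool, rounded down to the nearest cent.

COGS = $2,872.81

After Beginning: 57 on hand, pool $342.00 (≈ $6.0000 each)
After Purchase 1: 127 on hand, pool $636.00 (≈ $5.0079 each)
After Purchase 2: 447 on hand, pool $1,804.00 (≈ $4.0358 each)
Sale 1, sell 215: 215/447 × $1,804.00 → $867.69
After Purchase 3: 585 on hand, pool $1,977.66 (≈ $3.3806 each)
Sale 2, sell 248: 248/585 × $1,977.66 → $838.39
After Purchase 4: 707 on hand, pool $1,583.27 (≈ $2.2394 each)
Sale 3, sell 521: 521/707 × $1,583.27 → $1,166.73
Total COGS = $867.69 + $838.39 + $1,166.73 = $2,872.81
Ending inventory (cost pool remaining) = $416.54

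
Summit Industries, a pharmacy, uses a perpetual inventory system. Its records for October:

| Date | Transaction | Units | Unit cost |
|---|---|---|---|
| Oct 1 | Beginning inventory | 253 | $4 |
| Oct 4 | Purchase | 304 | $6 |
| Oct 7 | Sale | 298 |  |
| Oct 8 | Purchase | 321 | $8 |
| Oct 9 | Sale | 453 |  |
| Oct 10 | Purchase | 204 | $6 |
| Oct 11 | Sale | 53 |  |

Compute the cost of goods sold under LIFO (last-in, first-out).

COGS = $5,214

Oct 7, 298 sold [LIFO — newest first]: 298 @ $6 = $1,788
Oct 9, 453 sold [LIFO — newest first]: 321 @ $8 + 6 @ $6 + 126 @ $4 = $3,108
Oct 11, 53 sold [LIFO — newest first]: 53 @ $6 = $318
Total COGS = $1,788 + $3,108 + $318 = $5,214
Ending inventory: 127 @ $4 + 151 @ $6 = $1,414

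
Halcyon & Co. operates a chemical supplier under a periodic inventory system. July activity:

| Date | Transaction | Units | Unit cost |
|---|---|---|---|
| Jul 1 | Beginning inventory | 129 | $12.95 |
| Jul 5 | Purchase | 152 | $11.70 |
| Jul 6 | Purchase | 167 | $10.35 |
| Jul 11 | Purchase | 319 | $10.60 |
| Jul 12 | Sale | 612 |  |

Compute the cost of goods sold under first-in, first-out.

COGS = $6,915.80

Jul 12, 612 sold [FIFO — oldest first]: 129 @ $12.95 + 152 @ $11.70 + 167 @ $10.35 + 164 @ $10.60 = $6,915.80
Ending inventory: 155 @ $10.60 = $1,643.00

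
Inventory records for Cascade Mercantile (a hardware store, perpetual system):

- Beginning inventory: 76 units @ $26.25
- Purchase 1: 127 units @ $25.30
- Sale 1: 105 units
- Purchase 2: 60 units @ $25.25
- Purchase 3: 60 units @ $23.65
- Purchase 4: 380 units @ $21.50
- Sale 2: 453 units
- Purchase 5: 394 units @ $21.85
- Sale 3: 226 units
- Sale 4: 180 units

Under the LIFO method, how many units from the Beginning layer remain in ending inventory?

Sale 1 (105) [LIFO — newest first]: 105 @ $25.30 = $2,656.50
Sale 2 (453) [LIFO — newest first]: 380 @ $21.50 + 60 @ $23.65 + 13 @ $25.25 = $9,917.25
Sale 3 (226) [LIFO — newest first]: 226 @ $21.85 = $4,938.10
Sale 4 (180) [LIFO — newest first]: 168 @ $21.85 + 12 @ $25.25 = $3,973.80
Total COGS = $2,656.50 + $9,917.25 + $4,938.10 + $3,973.80 = $21,485.65
Ending inventory: 76 @ $26.25 + 22 @ $25.30 + 35 @ $25.25 = $3,435.35
Check: goods available $24,921.00 = COGS $21,485.65 + ending $3,435.35

76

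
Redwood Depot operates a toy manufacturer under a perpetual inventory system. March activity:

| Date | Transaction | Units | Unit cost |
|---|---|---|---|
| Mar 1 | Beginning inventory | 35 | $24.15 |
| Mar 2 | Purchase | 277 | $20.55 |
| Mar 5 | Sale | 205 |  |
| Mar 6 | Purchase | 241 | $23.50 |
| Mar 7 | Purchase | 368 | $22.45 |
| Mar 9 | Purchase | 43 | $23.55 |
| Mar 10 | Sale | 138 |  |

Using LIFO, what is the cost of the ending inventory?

Ending inventory = $14,117.20

Mar 5, 205 sold [LIFO — newest first]: 205 @ $20.55 = $4,212.75
Mar 10, 138 sold [LIFO — newest first]: 43 @ $23.55 + 95 @ $22.45 = $3,145.40
Total COGS = $4,212.75 + $3,145.40 = $7,358.15
Ending inventory: 35 @ $24.15 + 72 @ $20.55 + 241 @ $23.50 + 273 @ $22.45 = $14,117.20
Check: goods available $21,475.35 = COGS $7,358.15 + ending $14,117.20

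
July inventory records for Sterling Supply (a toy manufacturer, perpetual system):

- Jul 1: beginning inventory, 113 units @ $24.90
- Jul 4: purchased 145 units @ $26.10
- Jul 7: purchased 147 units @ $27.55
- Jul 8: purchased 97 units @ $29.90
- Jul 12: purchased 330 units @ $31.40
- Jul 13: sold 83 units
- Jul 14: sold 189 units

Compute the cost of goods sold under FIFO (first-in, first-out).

Jul 13, 83 sold [FIFO — oldest first]: 83 @ $24.90 = $2,066.70
Jul 14, 189 sold [FIFO — oldest first]: 30 @ $24.90 + 145 @ $26.10 + 14 @ $27.55 = $4,917.20
Total COGS = $2,066.70 + $4,917.20 = $6,983.90
Ending inventory: 133 @ $27.55 + 97 @ $29.90 + 330 @ $31.40 = $16,926.45

COGS = $6,983.90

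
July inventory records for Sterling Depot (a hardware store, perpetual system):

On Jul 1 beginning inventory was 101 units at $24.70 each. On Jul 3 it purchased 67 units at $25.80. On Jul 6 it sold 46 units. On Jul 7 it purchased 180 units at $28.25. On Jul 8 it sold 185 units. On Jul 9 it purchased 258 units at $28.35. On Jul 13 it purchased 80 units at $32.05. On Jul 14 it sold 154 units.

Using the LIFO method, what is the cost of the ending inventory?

Ending inventory = $8,123.90

Jul 6, 46 sold [LIFO — newest first]: 46 @ $25.80 = $1,186.80
Jul 8, 185 sold [LIFO — newest first]: 180 @ $28.25 + 5 @ $25.80 = $5,214.00
Jul 14, 154 sold [LIFO — newest first]: 80 @ $32.05 + 74 @ $28.35 = $4,661.90
Total COGS = $1,186.80 + $5,214.00 + $4,661.90 = $11,062.70
Ending inventory: 101 @ $24.70 + 16 @ $25.80 + 184 @ $28.35 = $8,123.90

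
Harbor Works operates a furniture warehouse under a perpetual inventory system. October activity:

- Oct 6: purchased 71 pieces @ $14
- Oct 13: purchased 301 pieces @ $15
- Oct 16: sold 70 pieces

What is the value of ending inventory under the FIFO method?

Ending inventory = $4,529

Oct 16, 70 sold [FIFO — oldest first]: 70 @ $14 = $980
Ending inventory: 1 @ $14 + 301 @ $15 = $4,529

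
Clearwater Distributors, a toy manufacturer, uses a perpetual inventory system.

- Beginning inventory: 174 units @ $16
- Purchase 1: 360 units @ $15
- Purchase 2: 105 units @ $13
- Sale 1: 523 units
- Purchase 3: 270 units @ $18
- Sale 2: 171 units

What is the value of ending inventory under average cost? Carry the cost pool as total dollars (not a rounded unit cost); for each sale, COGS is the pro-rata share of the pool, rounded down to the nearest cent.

After Beginning: 174 on hand, pool $2,784.00 (≈ $16.0000 each)
After Purchase 1: 534 on hand, pool $8,184.00 (≈ $15.3258 each)
After Purchase 2: 639 on hand, pool $9,549.00 (≈ $14.9437 each)
Sale 1, sell 523: 523/639 × $9,549.00 → $7,815.53
After Purchase 3: 386 on hand, pool $6,593.47 (≈ $17.0815 each)
Sale 2, sell 171: 171/386 × $6,593.47 → $2,920.94
Total COGS = $7,815.53 + $2,920.94 = $10,736.47
Ending inventory (cost pool remaining) = $3,672.53

Ending inventory = $3,672.53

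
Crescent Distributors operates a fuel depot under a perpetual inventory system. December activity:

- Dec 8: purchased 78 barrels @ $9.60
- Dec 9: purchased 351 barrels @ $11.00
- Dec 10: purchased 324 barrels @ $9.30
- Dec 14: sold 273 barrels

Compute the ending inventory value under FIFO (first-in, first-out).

Ending inventory = $4,729.20

Dec 14, 273 sold [FIFO — oldest first]: 78 @ $9.60 + 195 @ $11.00 = $2,893.80
Ending inventory: 156 @ $11.00 + 324 @ $9.30 = $4,729.20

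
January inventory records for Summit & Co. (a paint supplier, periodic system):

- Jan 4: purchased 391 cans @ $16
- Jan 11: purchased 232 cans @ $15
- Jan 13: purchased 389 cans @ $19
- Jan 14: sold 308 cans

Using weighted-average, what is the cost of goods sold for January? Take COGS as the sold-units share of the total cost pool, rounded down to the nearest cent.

Jan 14, sell 308: 308/1012 × $17,127.00 → $5,212.56
Ending inventory (cost pool remaining) = $11,914.44
Check: goods available $17,127.00 = COGS $5,212.56 + ending $11,914.44

COGS = $5,212.56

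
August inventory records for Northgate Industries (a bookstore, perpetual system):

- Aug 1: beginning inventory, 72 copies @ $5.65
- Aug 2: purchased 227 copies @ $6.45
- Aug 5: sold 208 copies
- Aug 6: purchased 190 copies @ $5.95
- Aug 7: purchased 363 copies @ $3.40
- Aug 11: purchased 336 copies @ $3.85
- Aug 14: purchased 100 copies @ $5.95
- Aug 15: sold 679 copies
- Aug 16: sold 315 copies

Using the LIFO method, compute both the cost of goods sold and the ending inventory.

Aug 5, 208 sold [LIFO — newest first]: 208 @ $6.45 = $1,341.60
Aug 15, 679 sold [LIFO — newest first]: 100 @ $5.95 + 336 @ $3.85 + 243 @ $3.40 = $2,714.80
Aug 16, 315 sold [LIFO — newest first]: 120 @ $3.40 + 190 @ $5.95 + 5 @ $6.45 = $1,570.75
Total COGS = $1,341.60 + $2,714.80 + $1,570.75 = $5,627.15
Ending inventory: 72 @ $5.65 + 14 @ $6.45 = $497.10

COGS = $5,627.15; ending inventory = $497.10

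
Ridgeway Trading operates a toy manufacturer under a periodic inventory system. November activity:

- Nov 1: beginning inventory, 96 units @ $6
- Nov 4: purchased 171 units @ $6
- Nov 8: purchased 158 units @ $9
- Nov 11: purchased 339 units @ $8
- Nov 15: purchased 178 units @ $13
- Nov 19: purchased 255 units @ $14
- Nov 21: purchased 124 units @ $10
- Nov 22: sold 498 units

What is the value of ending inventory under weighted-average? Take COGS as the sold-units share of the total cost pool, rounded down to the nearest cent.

Nov 22, sell 498: 498/1321 × $12,860.00 → $4,848.05
Ending inventory (cost pool remaining) = $8,011.95
Check: goods available $12,860.00 = COGS $4,848.05 + ending $8,011.95

Ending inventory = $8,011.95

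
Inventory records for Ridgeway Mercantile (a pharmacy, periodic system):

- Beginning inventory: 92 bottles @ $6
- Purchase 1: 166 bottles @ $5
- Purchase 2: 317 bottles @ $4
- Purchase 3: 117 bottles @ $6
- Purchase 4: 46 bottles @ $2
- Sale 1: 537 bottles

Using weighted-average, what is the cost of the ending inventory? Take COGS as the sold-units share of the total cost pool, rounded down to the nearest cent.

Ending inventory = $938.00

Sale 1, sell 537: 537/738 × $3,444.00 → $2,506.00
Ending inventory (cost pool remaining) = $938.00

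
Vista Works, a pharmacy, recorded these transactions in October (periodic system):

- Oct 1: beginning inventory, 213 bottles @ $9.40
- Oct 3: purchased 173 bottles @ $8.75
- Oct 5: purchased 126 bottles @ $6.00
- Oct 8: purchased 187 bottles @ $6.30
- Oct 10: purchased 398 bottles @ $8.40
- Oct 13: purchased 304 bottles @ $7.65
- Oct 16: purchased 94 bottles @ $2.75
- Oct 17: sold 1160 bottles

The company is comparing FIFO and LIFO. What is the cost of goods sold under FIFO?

COGS = $9,275.20

FIFO COGS: 213 @ $9.40 + 173 @ $8.75 + 126 @ $6.00 + 187 @ $6.30 + 398 @ $8.40 + 63 @ $7.65 = $9,275.20
LIFO COGS: 94 @ $2.75 + 304 @ $7.65 + 398 @ $8.40 + 187 @ $6.30 + 126 @ $6.00 + 51 @ $8.75 = $8,307.65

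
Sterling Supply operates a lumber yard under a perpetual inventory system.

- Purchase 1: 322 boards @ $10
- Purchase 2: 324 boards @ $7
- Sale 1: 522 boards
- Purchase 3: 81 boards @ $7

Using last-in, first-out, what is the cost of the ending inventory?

Sale 1 (522) [LIFO — newest first]: 324 @ $7 + 198 @ $10 = $4,248
Ending inventory: 124 @ $10 + 81 @ $7 = $1,807

Ending inventory = $1,807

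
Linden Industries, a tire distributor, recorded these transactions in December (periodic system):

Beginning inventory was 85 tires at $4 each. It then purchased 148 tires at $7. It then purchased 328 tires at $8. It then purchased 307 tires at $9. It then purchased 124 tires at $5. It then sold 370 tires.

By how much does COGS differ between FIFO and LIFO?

$362

FIFO COGS: 85 @ $4 + 148 @ $7 + 137 @ $8 = $2,472
LIFO COGS: 124 @ $5 + 246 @ $9 = $2,834
Difference = |$2,472 − $2,834| = $362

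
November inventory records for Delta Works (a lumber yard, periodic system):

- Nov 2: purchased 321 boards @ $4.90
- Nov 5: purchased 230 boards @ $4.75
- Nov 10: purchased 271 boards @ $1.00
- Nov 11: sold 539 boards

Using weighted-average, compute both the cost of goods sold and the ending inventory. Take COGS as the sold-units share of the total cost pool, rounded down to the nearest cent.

COGS = $1,925.44; ending inventory = $1,010.96

Nov 11, sell 539: 539/822 × $2,936.40 → $1,925.44
Ending inventory (cost pool remaining) = $1,010.96
Check: goods available $2,936.40 = COGS $1,925.44 + ending $1,010.96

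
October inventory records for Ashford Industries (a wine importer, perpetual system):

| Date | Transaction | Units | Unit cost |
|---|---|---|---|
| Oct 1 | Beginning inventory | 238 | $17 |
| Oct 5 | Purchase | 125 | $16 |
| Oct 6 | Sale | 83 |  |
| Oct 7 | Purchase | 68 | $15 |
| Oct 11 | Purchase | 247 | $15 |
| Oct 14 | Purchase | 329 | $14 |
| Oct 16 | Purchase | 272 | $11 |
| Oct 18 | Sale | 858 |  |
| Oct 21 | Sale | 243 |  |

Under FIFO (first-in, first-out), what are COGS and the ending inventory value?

Oct 6, 83 sold [FIFO — oldest first]: 83 @ $17 = $1,411
Oct 18, 858 sold [FIFO — oldest first]: 155 @ $17 + 125 @ $16 + 68 @ $15 + 247 @ $15 + 263 @ $14 = $13,042
Oct 21, 243 sold [FIFO — oldest first]: 66 @ $14 + 177 @ $11 = $2,871
Total COGS = $1,411 + $13,042 + $2,871 = $17,324
Ending inventory: 95 @ $11 = $1,045
Check: goods available $18,369 = COGS $17,324 + ending $1,045

COGS = $17,324; ending inventory = $1,045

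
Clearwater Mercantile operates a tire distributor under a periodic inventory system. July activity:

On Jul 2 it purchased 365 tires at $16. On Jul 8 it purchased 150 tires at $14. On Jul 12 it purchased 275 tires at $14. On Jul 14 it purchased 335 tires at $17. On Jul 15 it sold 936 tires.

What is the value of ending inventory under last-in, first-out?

Ending inventory = $3,024

Jul 15, 936 sold [LIFO — newest first]: 335 @ $17 + 275 @ $14 + 150 @ $14 + 176 @ $16 = $14,461
Ending inventory: 189 @ $16 = $3,024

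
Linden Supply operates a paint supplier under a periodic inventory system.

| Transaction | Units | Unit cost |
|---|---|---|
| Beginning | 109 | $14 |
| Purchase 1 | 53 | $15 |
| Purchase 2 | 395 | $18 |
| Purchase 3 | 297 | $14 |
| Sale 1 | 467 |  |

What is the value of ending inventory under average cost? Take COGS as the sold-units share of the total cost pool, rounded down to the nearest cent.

Ending inventory = $6,158.02

Sale 1, sell 467: 467/854 × $13,589.00 → $7,430.98
Ending inventory (cost pool remaining) = $6,158.02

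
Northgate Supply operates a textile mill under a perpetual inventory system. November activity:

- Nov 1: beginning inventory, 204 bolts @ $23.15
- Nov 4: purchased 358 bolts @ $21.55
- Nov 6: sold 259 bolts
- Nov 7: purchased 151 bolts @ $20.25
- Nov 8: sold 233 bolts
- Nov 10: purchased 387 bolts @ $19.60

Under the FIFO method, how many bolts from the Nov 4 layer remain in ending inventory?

70

Nov 6, 259 sold [FIFO — oldest first]: 204 @ $23.15 + 55 @ $21.55 = $5,907.85
Nov 8, 233 sold [FIFO — oldest first]: 233 @ $21.55 = $5,021.15
Total COGS = $5,907.85 + $5,021.15 = $10,929.00
Ending inventory: 70 @ $21.55 + 151 @ $20.25 + 387 @ $19.60 = $12,151.45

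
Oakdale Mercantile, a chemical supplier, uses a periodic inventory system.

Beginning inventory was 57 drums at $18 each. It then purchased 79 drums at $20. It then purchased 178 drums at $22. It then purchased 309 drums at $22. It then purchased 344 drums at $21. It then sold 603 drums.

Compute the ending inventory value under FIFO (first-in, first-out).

Sale 1 (603) [FIFO — oldest first]: 57 @ $18 + 79 @ $20 + 178 @ $22 + 289 @ $22 = $12,880
Ending inventory: 20 @ $22 + 344 @ $21 = $7,664

Ending inventory = $7,664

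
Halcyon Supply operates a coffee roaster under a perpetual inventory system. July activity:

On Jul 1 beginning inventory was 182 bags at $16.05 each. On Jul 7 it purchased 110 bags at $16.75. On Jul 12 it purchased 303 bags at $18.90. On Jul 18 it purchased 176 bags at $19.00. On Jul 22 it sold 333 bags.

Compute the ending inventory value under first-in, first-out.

Jul 22, 333 sold [FIFO — oldest first]: 182 @ $16.05 + 110 @ $16.75 + 41 @ $18.90 = $5,538.50
Ending inventory: 262 @ $18.90 + 176 @ $19.00 = $8,295.80
Check: goods available $13,834.30 = COGS $5,538.50 + ending $8,295.80

Ending inventory = $8,295.80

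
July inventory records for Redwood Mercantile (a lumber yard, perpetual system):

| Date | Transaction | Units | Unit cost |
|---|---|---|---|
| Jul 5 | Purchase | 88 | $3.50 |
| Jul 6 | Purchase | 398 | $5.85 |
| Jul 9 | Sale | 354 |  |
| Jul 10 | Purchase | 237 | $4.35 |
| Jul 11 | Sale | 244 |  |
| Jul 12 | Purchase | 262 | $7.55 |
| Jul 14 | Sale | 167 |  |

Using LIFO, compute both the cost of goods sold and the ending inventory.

COGS = $4,403.65; ending inventory = $1,241.70

Jul 9, 354 sold [LIFO — newest first]: 354 @ $5.85 = $2,070.90
Jul 11, 244 sold [LIFO — newest first]: 237 @ $4.35 + 7 @ $5.85 = $1,071.90
Jul 14, 167 sold [LIFO — newest first]: 167 @ $7.55 = $1,260.85
Total COGS = $2,070.90 + $1,071.90 + $1,260.85 = $4,403.65
Ending inventory: 88 @ $3.50 + 37 @ $5.85 + 95 @ $7.55 = $1,241.70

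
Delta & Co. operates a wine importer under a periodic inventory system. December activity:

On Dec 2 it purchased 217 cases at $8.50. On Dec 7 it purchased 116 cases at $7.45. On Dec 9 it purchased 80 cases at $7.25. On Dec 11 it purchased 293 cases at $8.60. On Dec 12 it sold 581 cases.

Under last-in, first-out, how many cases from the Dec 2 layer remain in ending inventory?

Dec 12, 581 sold [LIFO — newest first]: 293 @ $8.60 + 80 @ $7.25 + 116 @ $7.45 + 92 @ $8.50 = $4,746.00
Ending inventory: 125 @ $8.50 = $1,062.50

125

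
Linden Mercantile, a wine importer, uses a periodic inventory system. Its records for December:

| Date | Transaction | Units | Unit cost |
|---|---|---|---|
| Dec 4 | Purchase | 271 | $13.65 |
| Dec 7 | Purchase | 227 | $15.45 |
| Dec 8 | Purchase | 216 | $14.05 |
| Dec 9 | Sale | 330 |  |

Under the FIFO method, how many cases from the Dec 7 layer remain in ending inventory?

Dec 9, 330 sold [FIFO — oldest first]: 271 @ $13.65 + 59 @ $15.45 = $4,610.70
Ending inventory: 168 @ $15.45 + 216 @ $14.05 = $5,630.40
Check: goods available $10,241.10 = COGS $4,610.70 + ending $5,630.40

168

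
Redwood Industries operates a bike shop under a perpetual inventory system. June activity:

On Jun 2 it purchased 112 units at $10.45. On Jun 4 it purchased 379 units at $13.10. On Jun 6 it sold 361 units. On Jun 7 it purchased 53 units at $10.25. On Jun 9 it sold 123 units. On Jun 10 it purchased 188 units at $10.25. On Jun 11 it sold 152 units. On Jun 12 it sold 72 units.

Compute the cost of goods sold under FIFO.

COGS = $8,359.55

Jun 6, 361 sold [FIFO — oldest first]: 112 @ $10.45 + 249 @ $13.10 = $4,432.30
Jun 9, 123 sold [FIFO — oldest first]: 123 @ $13.10 = $1,611.30
Jun 11, 152 sold [FIFO — oldest first]: 7 @ $13.10 + 53 @ $10.25 + 92 @ $10.25 = $1,577.95
Jun 12, 72 sold [FIFO — oldest first]: 72 @ $10.25 = $738.00
Total COGS = $4,432.30 + $1,611.30 + $1,577.95 + $738.00 = $8,359.55
Ending inventory: 24 @ $10.25 = $246.00
Check: goods available $8,605.55 = COGS $8,359.55 + ending $246.00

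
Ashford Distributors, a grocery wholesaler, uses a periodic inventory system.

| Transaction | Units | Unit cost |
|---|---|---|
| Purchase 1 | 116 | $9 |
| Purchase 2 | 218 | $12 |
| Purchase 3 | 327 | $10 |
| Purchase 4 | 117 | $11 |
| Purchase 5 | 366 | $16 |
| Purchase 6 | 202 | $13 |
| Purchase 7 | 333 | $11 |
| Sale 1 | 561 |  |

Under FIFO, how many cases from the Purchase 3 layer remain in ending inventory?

100

Sale 1 (561) [FIFO — oldest first]: 116 @ $9 + 218 @ $12 + 227 @ $10 = $5,930
Ending inventory: 100 @ $10 + 117 @ $11 + 366 @ $16 + 202 @ $13 + 333 @ $11 = $14,432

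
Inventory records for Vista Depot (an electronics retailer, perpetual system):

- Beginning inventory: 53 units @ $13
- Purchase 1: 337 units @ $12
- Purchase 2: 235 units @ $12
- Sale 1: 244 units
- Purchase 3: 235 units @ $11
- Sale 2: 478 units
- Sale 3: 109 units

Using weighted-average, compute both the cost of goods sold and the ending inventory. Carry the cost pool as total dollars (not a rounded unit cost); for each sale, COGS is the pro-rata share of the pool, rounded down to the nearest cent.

After Beginning: 53 on hand, pool $689.00 (≈ $13.0000 each)
After Purchase 1: 390 on hand, pool $4,733.00 (≈ $12.1359 each)
After Purchase 2: 625 on hand, pool $7,553.00 (≈ $12.0848 each)
Sale 1, sell 244: 244/625 × $7,553.00 → $2,948.69
After Purchase 3: 616 on hand, pool $7,189.31 (≈ $11.6710 each)
Sale 2, sell 478: 478/616 × $7,189.31 → $5,578.71
Sale 3, sell 109: 109/138 × $1,610.60 → $1,272.14
Total COGS = $2,948.69 + $5,578.71 + $1,272.14 = $9,799.54
Ending inventory (cost pool remaining) = $338.46
Check: goods available $10,138.00 = COGS $9,799.54 + ending $338.46

COGS = $9,799.54; ending inventory = $338.46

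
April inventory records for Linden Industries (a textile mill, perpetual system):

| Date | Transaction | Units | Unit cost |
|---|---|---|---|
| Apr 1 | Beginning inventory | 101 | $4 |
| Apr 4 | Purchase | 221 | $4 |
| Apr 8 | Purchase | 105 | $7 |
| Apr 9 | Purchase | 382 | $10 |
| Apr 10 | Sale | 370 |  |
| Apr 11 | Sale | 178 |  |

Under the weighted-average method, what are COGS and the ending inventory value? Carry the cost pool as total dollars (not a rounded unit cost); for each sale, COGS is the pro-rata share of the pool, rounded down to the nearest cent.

After Apr 1: 101 on hand, pool $404.00 (≈ $4.0000 each)
After Apr 4: 322 on hand, pool $1,288.00 (≈ $4.0000 each)
After Apr 8: 427 on hand, pool $2,023.00 (≈ $4.7377 each)
After Apr 9: 809 on hand, pool $5,843.00 (≈ $7.2225 each)
Apr 10, sell 370: 370/809 × $5,843.00 → $2,672.32
Apr 11, sell 178: 178/439 × $3,170.68 → $1,285.60
Total COGS = $2,672.32 + $1,285.60 = $3,957.92
Ending inventory (cost pool remaining) = $1,885.08

COGS = $3,957.92; ending inventory = $1,885.08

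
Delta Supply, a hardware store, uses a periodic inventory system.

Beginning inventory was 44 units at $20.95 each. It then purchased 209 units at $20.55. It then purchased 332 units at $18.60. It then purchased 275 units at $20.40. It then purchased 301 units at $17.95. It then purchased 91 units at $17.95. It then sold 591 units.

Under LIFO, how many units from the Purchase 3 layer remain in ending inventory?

76

Sale 1 (591) [LIFO — newest first]: 91 @ $17.95 + 301 @ $17.95 + 199 @ $20.40 = $11,096.00
Ending inventory: 44 @ $20.95 + 209 @ $20.55 + 332 @ $18.60 + 76 @ $20.40 = $12,942.35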